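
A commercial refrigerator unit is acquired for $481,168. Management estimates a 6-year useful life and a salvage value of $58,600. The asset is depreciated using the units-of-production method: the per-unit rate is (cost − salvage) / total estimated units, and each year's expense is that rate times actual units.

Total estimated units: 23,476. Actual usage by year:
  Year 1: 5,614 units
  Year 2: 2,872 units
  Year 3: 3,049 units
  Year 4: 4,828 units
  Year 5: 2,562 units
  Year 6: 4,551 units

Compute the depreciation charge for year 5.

$46,116

Depreciable base = $481,168 − $58,600 = $422,568.
Rate = $422,568 / 23,476 units = $18 per unit.
Year 1: 5,614 × $18 = $101,052. Book value $380,116.
Year 2: 2,872 × $18 = $51,696. Book value $328,420.
Year 3: 3,049 × $18 = $54,882. Book value $273,538.
Year 4: 4,828 × $18 = $86,904. Book value $186,634.
Year 5: 2,562 × $18 = $46,116. Book value $140,518.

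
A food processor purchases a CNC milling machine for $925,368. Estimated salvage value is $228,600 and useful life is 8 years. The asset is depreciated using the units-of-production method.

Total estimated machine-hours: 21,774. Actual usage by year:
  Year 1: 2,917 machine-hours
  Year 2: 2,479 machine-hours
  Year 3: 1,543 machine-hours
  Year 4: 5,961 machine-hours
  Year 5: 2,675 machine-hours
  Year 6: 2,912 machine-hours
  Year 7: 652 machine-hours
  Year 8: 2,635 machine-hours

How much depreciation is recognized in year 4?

Depreciable base = $925,368 − $228,600 = $696,768.
Rate = $696,768 / 21,774 machine-hours = $32 per machine-hour.
Year 1: 2,917 × $32 = $93,344. Book value $832,024.
Year 2: 2,479 × $32 = $79,328. Book value $752,696.
Year 3: 1,543 × $32 = $49,376. Book value $703,320.
Year 4: 5,961 × $32 = $190,752. Book value $512,568.

$190,752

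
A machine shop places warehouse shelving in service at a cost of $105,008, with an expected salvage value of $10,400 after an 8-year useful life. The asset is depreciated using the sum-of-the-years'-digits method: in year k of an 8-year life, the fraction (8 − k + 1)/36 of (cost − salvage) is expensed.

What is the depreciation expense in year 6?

Depreciable base = $105,008 − $10,400 = $94,608.
Sum of the years' digits = 8+7+6+5+4+3+2+1 = 36.
Year 1: $94,608 × 8/36 = $21,024. Book value $83,984.
Year 2: $94,608 × 7/36 = $18,396. Book value $65,588.
Year 3: $94,608 × 6/36 = $15,768. Book value $49,820.
Year 4: $94,608 × 5/36 = $13,140. Book value $36,680.
Year 5: $94,608 × 4/36 = $10,512. Book value $26,168.
Year 6: $94,608 × 3/36 = $7,884. Book value $18,284.

$7,884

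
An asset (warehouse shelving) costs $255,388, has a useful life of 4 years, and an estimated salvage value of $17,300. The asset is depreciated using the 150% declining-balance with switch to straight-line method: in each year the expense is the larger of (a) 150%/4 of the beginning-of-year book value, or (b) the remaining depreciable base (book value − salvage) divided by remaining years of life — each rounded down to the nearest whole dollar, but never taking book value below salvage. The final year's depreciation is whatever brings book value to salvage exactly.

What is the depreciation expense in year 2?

Depreciable base = $255,388 − $17,300 = $238,088.
Year 1: DB = ⌊$255,388 × 150%/4⌋ = $95,770; SL = ⌊$238,088/4⌋ = $59,522 → take DB $95,770. Book value $159,618.
Year 2: DB = ⌊$159,618 × 150%/4⌋ = $59,856; SL = ⌊$142,318/3⌋ = $47,439 → take DB $59,856. Book value $99,762.

$59,856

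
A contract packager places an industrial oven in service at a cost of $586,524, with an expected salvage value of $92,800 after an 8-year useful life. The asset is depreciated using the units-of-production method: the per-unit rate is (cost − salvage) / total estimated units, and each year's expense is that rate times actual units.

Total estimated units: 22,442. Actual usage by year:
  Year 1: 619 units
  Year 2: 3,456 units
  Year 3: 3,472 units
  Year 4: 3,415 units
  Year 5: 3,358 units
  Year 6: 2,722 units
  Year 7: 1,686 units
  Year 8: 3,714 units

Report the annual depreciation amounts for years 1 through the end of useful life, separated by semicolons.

$13,618; $76,032; $76,384; $75,130; $73,876; $59,884; $37,092; $81,708

Depreciable base = $586,524 − $92,800 = $493,724.
Rate = $493,724 / 22,442 units = $22 per unit.
Year 1: 619 × $22 = $13,618. Book value $572,906.
Year 2: 3,456 × $22 = $76,032. Book value $496,874.
Year 3: 3,472 × $22 = $76,384. Book value $420,490.
Year 4: 3,415 × $22 = $75,130. Book value $345,360.
Year 5: 3,358 × $22 = $73,876. Book value $271,484.
Year 6: 2,722 × $22 = $59,884. Book value $211,600.
Year 7: 1,686 × $22 = $37,092. Book value $174,508.
Year 8: 3,714 × $22 = $81,708. Book value $92,800.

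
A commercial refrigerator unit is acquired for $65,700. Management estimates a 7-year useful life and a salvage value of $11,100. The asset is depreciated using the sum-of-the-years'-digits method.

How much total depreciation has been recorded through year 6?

$52,650

Depreciable base = $65,700 − $11,100 = $54,600.
Sum of the years' digits = 7+6+5+4+3+2+1 = 28.
Year 1: $54,600 × 7/28 = $13,650. Book value $52,050.
Year 2: $54,600 × 6/28 = $11,700. Book value $40,350.
Year 3: $54,600 × 5/28 = $9,750. Book value $30,600.
Year 4: $54,600 × 4/28 = $7,800. Book value $22,800.
Year 5: $54,600 × 3/28 = $5,850. Book value $16,950.
Year 6: $54,600 × 2/28 = $3,900. Book value $13,050.
Accumulated through year 6 = $65,700 − $13,050 = $52,650.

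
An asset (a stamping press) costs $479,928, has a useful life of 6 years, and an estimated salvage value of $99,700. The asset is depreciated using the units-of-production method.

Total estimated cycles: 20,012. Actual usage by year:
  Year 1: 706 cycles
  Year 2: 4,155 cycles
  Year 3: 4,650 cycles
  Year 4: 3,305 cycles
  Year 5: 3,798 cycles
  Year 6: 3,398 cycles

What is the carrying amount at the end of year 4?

$236,424

Depreciable base = $479,928 − $99,700 = $380,228.
Rate = $380,228 / 20,012 cycles = $19 per cycle.
Year 1: 706 × $19 = $13,414. Book value $466,514.
Year 2: 4,155 × $19 = $78,945. Book value $387,569.
Year 3: 4,650 × $19 = $88,350. Book value $299,219.
Year 4: 3,305 × $19 = $62,795. Book value $236,424.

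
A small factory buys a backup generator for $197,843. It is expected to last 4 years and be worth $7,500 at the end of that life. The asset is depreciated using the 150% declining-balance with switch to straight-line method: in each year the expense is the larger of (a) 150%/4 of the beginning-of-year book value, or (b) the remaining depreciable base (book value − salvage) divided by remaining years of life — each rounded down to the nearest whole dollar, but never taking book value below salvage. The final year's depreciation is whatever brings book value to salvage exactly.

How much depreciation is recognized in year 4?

Depreciable base = $197,843 − $7,500 = $190,343.
Year 1: DB = ⌊$197,843 × 150%/4⌋ = $74,191; SL = ⌊$190,343/4⌋ = $47,585 → take DB $74,191. Book value $123,652.
Year 2: DB = ⌊$123,652 × 150%/4⌋ = $46,369; SL = ⌊$116,152/3⌋ = $38,717 → take DB $46,369. Book value $77,283.
Year 3: DB = ⌊$77,283 × 150%/4⌋ = $28,981; SL = ⌊$69,783/2⌋ = $34,891 → take SL $34,891. Book value $42,392.
Year 4 (final): $42,392 − $7,500 = $34,892. Book value $7,500.

$34,892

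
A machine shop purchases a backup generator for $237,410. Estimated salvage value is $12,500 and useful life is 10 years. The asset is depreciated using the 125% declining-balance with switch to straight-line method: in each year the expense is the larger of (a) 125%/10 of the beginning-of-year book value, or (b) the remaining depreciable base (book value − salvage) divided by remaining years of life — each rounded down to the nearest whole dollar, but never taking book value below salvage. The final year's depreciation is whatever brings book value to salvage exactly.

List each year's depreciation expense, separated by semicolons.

Depreciable base = $237,410 − $12,500 = $224,910.
Year 1: DB = ⌊$237,410 × 125%/10⌋ = $29,676; SL = ⌊$224,910/10⌋ = $22,491 → take DB $29,676. Book value $207,734.
Year 2: DB = ⌊$207,734 × 125%/10⌋ = $25,966; SL = ⌊$195,234/9⌋ = $21,692 → take DB $25,966. Book value $181,768.
Year 3: DB = ⌊$181,768 × 125%/10⌋ = $22,721; SL = ⌊$169,268/8⌋ = $21,158 → take DB $22,721. Book value $159,047.
Year 4: DB = ⌊$159,047 × 125%/10⌋ = $19,880; SL = ⌊$146,547/7⌋ = $20,935 → take SL $20,935. Book value $138,112.
Year 5: DB = ⌊$138,112 × 125%/10⌋ = $17,264; SL = ⌊$125,612/6⌋ = $20,935 → take SL $20,935. Book value $117,177.
Year 6: DB = ⌊$117,177 × 125%/10⌋ = $14,647; SL = ⌊$104,677/5⌋ = $20,935 → take SL $20,935. Book value $96,242.
Year 7: DB = ⌊$96,242 × 125%/10⌋ = $12,030; SL = ⌊$83,742/4⌋ = $20,935 → take SL $20,935. Book value $75,307.
Year 8: DB = ⌊$75,307 × 125%/10⌋ = $9,413; SL = ⌊$62,807/3⌋ = $20,935 → take SL $20,935. Book value $54,372.
Year 9: DB = ⌊$54,372 × 125%/10⌋ = $6,796; SL = ⌊$41,872/2⌋ = $20,936 → take SL $20,936. Book value $33,436.
Year 10 (final): $33,436 − $12,500 = $20,936. Book value $12,500.

$29,676; $25,966; $22,721; $20,935; $20,935; $20,935; $20,935; $20,935; $20,936; $20,936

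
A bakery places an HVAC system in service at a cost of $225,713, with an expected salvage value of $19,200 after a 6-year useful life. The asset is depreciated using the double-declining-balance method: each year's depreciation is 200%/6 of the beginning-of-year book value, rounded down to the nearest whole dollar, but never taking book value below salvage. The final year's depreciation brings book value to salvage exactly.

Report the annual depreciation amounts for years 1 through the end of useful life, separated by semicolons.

Depreciable base = $225,713 − $19,200 = $206,513.
Year 1: ⌊$225,713 × 200%/6⌋ = $75,237. Book value $150,476.
Year 2: ⌊$150,476 × 200%/6⌋ = $50,158. Book value $100,318.
Year 3: ⌊$100,318 × 200%/6⌋ = $33,439. Book value $66,879.
Year 4: ⌊$66,879 × 200%/6⌋ = $22,293. Book value $44,586.
Year 5: ⌊$44,586 × 200%/6⌋ = $14,862. Book value $29,724.
Year 6 (final): $29,724 − $19,200 = $10,524. Book value $19,200.

$75,237; $50,158; $33,439; $22,293; $14,862; $10,524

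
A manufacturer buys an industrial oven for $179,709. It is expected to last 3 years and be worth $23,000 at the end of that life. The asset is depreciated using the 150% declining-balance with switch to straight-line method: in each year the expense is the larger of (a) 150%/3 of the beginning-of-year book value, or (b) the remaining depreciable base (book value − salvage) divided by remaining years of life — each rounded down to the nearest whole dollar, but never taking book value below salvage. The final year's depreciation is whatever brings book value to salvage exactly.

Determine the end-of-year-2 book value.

$44,928

Depreciable base = $179,709 − $23,000 = $156,709.
Year 1: DB = ⌊$179,709 × 150%/3⌋ = $89,854; SL = ⌊$156,709/3⌋ = $52,236 → take DB $89,854. Book value $89,855.
Year 2: DB = ⌊$89,855 × 150%/3⌋ = $44,927; SL = ⌊$66,855/2⌋ = $33,427 → take DB $44,927. Book value $44,928.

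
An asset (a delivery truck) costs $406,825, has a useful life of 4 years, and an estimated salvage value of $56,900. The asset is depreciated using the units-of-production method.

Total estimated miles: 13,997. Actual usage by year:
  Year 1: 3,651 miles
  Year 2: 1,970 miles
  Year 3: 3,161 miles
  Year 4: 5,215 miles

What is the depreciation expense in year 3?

$79,025

Depreciable base = $406,825 − $56,900 = $349,925.
Rate = $349,925 / 13,997 miles = $25 per mile.
Year 1: 3,651 × $25 = $91,275. Book value $315,550.
Year 2: 1,970 × $25 = $49,250. Book value $266,300.
Year 3: 3,161 × $25 = $79,025. Book value $187,275.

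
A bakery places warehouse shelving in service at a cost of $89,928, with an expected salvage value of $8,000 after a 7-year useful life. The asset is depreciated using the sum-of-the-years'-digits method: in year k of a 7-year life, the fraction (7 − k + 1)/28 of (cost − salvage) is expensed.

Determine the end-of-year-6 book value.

$10,926

Depreciable base = $89,928 − $8,000 = $81,928.
Sum of the years' digits = 7+6+5+4+3+2+1 = 28.
Year 1: $81,928 × 7/28 = $20,482. Book value $69,446.
Year 2: $81,928 × 6/28 = $17,556. Book value $51,890.
Year 3: $81,928 × 5/28 = $14,630. Book value $37,260.
Year 4: $81,928 × 4/28 = $11,704. Book value $25,556.
Year 5: $81,928 × 3/28 = $8,778. Book value $16,778.
Year 6: $81,928 × 2/28 = $5,852. Book value $10,926.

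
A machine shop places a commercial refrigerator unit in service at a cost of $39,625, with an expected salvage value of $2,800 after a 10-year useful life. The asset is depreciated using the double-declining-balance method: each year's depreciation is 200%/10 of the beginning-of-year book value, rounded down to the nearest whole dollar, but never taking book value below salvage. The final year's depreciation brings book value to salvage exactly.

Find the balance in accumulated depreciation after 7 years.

Depreciable base = $39,625 − $2,800 = $36,825.
Year 1: ⌊$39,625 × 200%/10⌋ = $7,925. Book value $31,700.
Year 2: ⌊$31,700 × 200%/10⌋ = $6,340. Book value $25,360.
Year 3: ⌊$25,360 × 200%/10⌋ = $5,072. Book value $20,288.
Year 4: ⌊$20,288 × 200%/10⌋ = $4,057. Book value $16,231.
Year 5: ⌊$16,231 × 200%/10⌋ = $3,246. Book value $12,985.
Year 6: ⌊$12,985 × 200%/10⌋ = $2,597. Book value $10,388.
Year 7: ⌊$10,388 × 200%/10⌋ = $2,077. Book value $8,311.
Accumulated through year 7 = $39,625 − $8,311 = $31,314.

$31,314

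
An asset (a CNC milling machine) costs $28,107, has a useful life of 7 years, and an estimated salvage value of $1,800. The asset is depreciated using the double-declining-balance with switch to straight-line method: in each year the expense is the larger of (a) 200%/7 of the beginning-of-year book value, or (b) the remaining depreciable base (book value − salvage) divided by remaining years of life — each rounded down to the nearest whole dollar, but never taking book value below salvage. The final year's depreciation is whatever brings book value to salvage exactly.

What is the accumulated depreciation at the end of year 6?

Depreciable base = $28,107 − $1,800 = $26,307.
Year 1: DB = ⌊$28,107 × 200%/7⌋ = $8,030; SL = ⌊$26,307/7⌋ = $3,758 → take DB $8,030. Book value $20,077.
Year 2: DB = ⌊$20,077 × 200%/7⌋ = $5,736; SL = ⌊$18,277/6⌋ = $3,046 → take DB $5,736. Book value $14,341.
Year 3: DB = ⌊$14,341 × 200%/7⌋ = $4,097; SL = ⌊$12,541/5⌋ = $2,508 → take DB $4,097. Book value $10,244.
Year 4: DB = ⌊$10,244 × 200%/7⌋ = $2,926; SL = ⌊$8,444/4⌋ = $2,111 → take DB $2,926. Book value $7,318.
Year 5: DB = ⌊$7,318 × 200%/7⌋ = $2,090; SL = ⌊$5,518/3⌋ = $1,839 → take DB $2,090. Book value $5,228.
Year 6: DB = ⌊$5,228 × 200%/7⌋ = $1,493; SL = ⌊$3,428/2⌋ = $1,714 → take SL $1,714. Book value $3,514.
Accumulated through year 6 = $28,107 − $3,514 = $24,593.

$24,593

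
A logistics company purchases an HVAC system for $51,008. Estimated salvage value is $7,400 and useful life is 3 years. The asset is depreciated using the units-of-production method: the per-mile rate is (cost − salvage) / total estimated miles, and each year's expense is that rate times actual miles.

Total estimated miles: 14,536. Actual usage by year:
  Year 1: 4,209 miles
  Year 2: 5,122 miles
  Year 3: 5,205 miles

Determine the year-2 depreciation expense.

Depreciable base = $51,008 − $7,400 = $43,608.
Rate = $43,608 / 14,536 miles = $3 per mile.
Year 1: 4,209 × $3 = $12,627. Book value $38,381.
Year 2: 5,122 × $3 = $15,366. Book value $23,015.

$15,366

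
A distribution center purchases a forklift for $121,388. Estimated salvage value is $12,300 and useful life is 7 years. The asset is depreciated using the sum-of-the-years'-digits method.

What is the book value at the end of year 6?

$16,196

Depreciable base = $121,388 − $12,300 = $109,088.
Sum of the years' digits = 7+6+5+4+3+2+1 = 28.
Year 1: $109,088 × 7/28 = $27,272. Book value $94,116.
Year 2: $109,088 × 6/28 = $23,376. Book value $70,740.
Year 3: $109,088 × 5/28 = $19,480. Book value $51,260.
Year 4: $109,088 × 4/28 = $15,584. Book value $35,676.
Year 5: $109,088 × 3/28 = $11,688. Book value $23,988.
Year 6: $109,088 × 2/28 = $7,792. Book value $16,196.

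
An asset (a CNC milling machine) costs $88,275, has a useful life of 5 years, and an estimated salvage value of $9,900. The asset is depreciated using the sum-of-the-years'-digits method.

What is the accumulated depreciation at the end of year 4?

Depreciable base = $88,275 − $9,900 = $78,375.
Sum of the years' digits = 5+4+3+2+1 = 15.
Year 1: $78,375 × 5/15 = $26,125. Book value $62,150.
Year 2: $78,375 × 4/15 = $20,900. Book value $41,250.
Year 3: $78,375 × 3/15 = $15,675. Book value $25,575.
Year 4: $78,375 × 2/15 = $10,450. Book value $15,125.
Accumulated through year 4 = $88,275 − $15,125 = $73,150.

$73,150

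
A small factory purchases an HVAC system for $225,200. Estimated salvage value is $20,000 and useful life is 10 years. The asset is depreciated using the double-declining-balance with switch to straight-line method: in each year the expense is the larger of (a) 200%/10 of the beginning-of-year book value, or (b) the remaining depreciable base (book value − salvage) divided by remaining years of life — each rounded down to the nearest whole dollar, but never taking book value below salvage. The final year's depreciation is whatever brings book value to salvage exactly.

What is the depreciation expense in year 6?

Depreciable base = $225,200 − $20,000 = $205,200.
Year 1: DB = ⌊$225,200 × 200%/10⌋ = $45,040; SL = ⌊$205,200/10⌋ = $20,520 → take DB $45,040. Book value $180,160.
Year 2: DB = ⌊$180,160 × 200%/10⌋ = $36,032; SL = ⌊$160,160/9⌋ = $17,795 → take DB $36,032. Book value $144,128.
Year 3: DB = ⌊$144,128 × 200%/10⌋ = $28,825; SL = ⌊$124,128/8⌋ = $15,516 → take DB $28,825. Book value $115,303.
Year 4: DB = ⌊$115,303 × 200%/10⌋ = $23,060; SL = ⌊$95,303/7⌋ = $13,614 → take DB $23,060. Book value $92,243.
Year 5: DB = ⌊$92,243 × 200%/10⌋ = $18,448; SL = ⌊$72,243/6⌋ = $12,040 → take DB $18,448. Book value $73,795.
Year 6: DB = ⌊$73,795 × 200%/10⌋ = $14,759; SL = ⌊$53,795/5⌋ = $10,759 → take DB $14,759. Book value $59,036.

$14,759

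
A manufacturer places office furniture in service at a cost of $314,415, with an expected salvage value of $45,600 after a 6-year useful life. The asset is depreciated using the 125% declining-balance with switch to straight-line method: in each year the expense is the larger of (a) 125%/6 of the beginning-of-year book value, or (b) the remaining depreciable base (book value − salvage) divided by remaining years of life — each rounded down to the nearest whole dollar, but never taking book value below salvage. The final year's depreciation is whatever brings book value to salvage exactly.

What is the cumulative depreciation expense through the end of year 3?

$158,412

Depreciable base = $314,415 − $45,600 = $268,815.
Year 1: DB = ⌊$314,415 × 125%/6⌋ = $65,503; SL = ⌊$268,815/6⌋ = $44,802 → take DB $65,503. Book value $248,912.
Year 2: DB = ⌊$248,912 × 125%/6⌋ = $51,856; SL = ⌊$203,312/5⌋ = $40,662 → take DB $51,856. Book value $197,056.
Year 3: DB = ⌊$197,056 × 125%/6⌋ = $41,053; SL = ⌊$151,456/4⌋ = $37,864 → take DB $41,053. Book value $156,003.
Accumulated through year 3 = $314,415 − $156,003 = $158,412.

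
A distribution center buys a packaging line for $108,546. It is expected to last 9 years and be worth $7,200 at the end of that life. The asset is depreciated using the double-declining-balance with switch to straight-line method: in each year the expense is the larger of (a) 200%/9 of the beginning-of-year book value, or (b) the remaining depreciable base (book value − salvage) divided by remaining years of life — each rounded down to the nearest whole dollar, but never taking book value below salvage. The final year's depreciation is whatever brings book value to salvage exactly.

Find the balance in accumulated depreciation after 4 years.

Depreciable base = $108,546 − $7,200 = $101,346.
Year 1: DB = ⌊$108,546 × 200%/9⌋ = $24,121; SL = ⌊$101,346/9⌋ = $11,260 → take DB $24,121. Book value $84,425.
Year 2: DB = ⌊$84,425 × 200%/9⌋ = $18,761; SL = ⌊$77,225/8⌋ = $9,653 → take DB $18,761. Book value $65,664.
Year 3: DB = ⌊$65,664 × 200%/9⌋ = $14,592; SL = ⌊$58,464/7⌋ = $8,352 → take DB $14,592. Book value $51,072.
Year 4: DB = ⌊$51,072 × 200%/9⌋ = $11,349; SL = ⌊$43,872/6⌋ = $7,312 → take DB $11,349. Book value $39,723.
Accumulated through year 4 = $108,546 − $39,723 = $68,823.

$68,823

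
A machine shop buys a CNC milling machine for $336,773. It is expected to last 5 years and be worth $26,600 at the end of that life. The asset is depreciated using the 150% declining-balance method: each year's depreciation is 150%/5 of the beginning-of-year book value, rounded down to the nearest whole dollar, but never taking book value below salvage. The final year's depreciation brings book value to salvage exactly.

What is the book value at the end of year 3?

$115,514

Depreciable base = $336,773 − $26,600 = $310,173.
Year 1: ⌊$336,773 × 150%/5⌋ = $101,031. Book value $235,742.
Year 2: ⌊$235,742 × 150%/5⌋ = $70,722. Book value $165,020.
Year 3: ⌊$165,020 × 150%/5⌋ = $49,506. Book value $115,514.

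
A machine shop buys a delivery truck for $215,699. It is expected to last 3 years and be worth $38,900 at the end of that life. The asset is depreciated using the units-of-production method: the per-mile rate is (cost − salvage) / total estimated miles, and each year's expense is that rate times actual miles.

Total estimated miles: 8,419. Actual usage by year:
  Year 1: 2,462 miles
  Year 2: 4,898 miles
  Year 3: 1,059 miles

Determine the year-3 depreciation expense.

Depreciable base = $215,699 − $38,900 = $176,799.
Rate = $176,799 / 8,419 miles = $21 per mile.
Year 1: 2,462 × $21 = $51,702. Book value $163,997.
Year 2: 4,898 × $21 = $102,858. Book value $61,139.
Year 3: 1,059 × $21 = $22,239. Book value $38,900.

$22,239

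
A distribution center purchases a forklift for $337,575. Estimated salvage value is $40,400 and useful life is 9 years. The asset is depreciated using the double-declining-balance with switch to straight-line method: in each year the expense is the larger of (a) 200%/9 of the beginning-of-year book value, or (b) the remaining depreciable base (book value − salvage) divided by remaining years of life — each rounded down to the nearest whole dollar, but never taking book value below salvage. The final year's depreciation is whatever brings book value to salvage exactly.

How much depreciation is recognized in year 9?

Depreciable base = $337,575 − $40,400 = $297,175.
Year 1: DB = ⌊$337,575 × 200%/9⌋ = $75,016; SL = ⌊$297,175/9⌋ = $33,019 → take DB $75,016. Book value $262,559.
Year 2: DB = ⌊$262,559 × 200%/9⌋ = $58,346; SL = ⌊$222,159/8⌋ = $27,769 → take DB $58,346. Book value $204,213.
Year 3: DB = ⌊$204,213 × 200%/9⌋ = $45,380; SL = ⌊$163,813/7⌋ = $23,401 → take DB $45,380. Book value $158,833.
Year 4: DB = ⌊$158,833 × 200%/9⌋ = $35,296; SL = ⌊$118,433/6⌋ = $19,738 → take DB $35,296. Book value $123,537.
Year 5: DB = ⌊$123,537 × 200%/9⌋ = $27,452; SL = ⌊$83,137/5⌋ = $16,627 → take DB $27,452. Book value $96,085.
Year 6: DB = ⌊$96,085 × 200%/9⌋ = $21,352; SL = ⌊$55,685/4⌋ = $13,921 → take DB $21,352. Book value $74,733.
Year 7: DB = ⌊$74,733 × 200%/9⌋ = $16,607; SL = ⌊$34,333/3⌋ = $11,444 → take DB $16,607. Book value $58,126.
Year 8: DB = ⌊$58,126 × 200%/9⌋ = $12,916; SL = ⌊$17,726/2⌋ = $8,863 → take DB $12,916. Book value $45,210.
Year 9 (final): $45,210 − $40,400 = $4,810. Book value $40,400.

$4,810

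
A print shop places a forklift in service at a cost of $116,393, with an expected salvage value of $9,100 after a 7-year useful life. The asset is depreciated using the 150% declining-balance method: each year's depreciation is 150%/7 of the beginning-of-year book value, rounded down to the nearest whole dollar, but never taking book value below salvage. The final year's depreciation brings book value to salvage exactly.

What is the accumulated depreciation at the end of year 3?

Depreciable base = $116,393 − $9,100 = $107,293.
Year 1: ⌊$116,393 × 150%/7⌋ = $24,941. Book value $91,452.
Year 2: ⌊$91,452 × 150%/7⌋ = $19,596. Book value $71,856.
Year 3: ⌊$71,856 × 150%/7⌋ = $15,397. Book value $56,459.
Accumulated through year 3 = $116,393 − $56,459 = $59,934.

$59,934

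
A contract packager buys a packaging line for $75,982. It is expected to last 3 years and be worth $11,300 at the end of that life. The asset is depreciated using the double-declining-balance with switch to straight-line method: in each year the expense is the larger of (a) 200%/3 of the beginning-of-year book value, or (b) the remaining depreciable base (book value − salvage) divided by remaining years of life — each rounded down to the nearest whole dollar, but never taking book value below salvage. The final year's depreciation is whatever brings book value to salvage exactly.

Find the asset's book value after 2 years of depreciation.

$11,300

Depreciable base = $75,982 − $11,300 = $64,682.
Year 1: DB = ⌊$75,982 × 200%/3⌋ = $50,654; SL = ⌊$64,682/3⌋ = $21,560 → take DB $50,654. Book value $25,328.
Year 2: DB = ⌊$25,328 × 200%/3⌋ = $16,885; SL = ⌊$14,028/2⌋ = $7,014 → take DB $16,885, capped at $14,028. Book value $11,300.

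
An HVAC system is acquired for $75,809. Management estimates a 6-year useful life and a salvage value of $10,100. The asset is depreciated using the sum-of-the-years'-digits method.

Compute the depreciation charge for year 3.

$12,516

Depreciable base = $75,809 − $10,100 = $65,709.
Sum of the years' digits = 6+5+4+3+2+1 = 21.
Year 1: $65,709 × 6/21 = $18,774. Book value $57,035.
Year 2: $65,709 × 5/21 = $15,645. Book value $41,390.
Year 3: $65,709 × 4/21 = $12,516. Book value $28,874.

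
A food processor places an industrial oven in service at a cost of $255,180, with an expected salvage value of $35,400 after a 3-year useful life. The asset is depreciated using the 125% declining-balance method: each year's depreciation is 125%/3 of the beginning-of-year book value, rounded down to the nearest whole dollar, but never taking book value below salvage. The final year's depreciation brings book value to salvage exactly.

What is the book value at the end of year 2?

$86,833

Depreciable base = $255,180 − $35,400 = $219,780.
Year 1: ⌊$255,180 × 125%/3⌋ = $106,325. Book value $148,855.
Year 2: ⌊$148,855 × 125%/3⌋ = $62,022. Book value $86,833.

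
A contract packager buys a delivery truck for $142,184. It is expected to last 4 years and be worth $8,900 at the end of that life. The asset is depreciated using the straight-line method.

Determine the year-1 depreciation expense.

Depreciable base = $142,184 − $8,900 = $133,284.
Annual expense = $133,284 / 4 = $33,321.

$33,321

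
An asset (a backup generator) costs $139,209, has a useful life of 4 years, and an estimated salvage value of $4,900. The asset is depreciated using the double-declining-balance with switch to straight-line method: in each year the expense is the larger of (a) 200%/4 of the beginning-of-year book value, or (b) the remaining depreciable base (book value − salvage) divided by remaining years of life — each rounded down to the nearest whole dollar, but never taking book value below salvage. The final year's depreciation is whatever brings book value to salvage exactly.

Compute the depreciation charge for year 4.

$12,502

Depreciable base = $139,209 − $4,900 = $134,309.
Year 1: DB = ⌊$139,209 × 200%/4⌋ = $69,604; SL = ⌊$134,309/4⌋ = $33,577 → take DB $69,604. Book value $69,605.
Year 2: DB = ⌊$69,605 × 200%/4⌋ = $34,802; SL = ⌊$64,705/3⌋ = $21,568 → take DB $34,802. Book value $34,803.
Year 3: DB = ⌊$34,803 × 200%/4⌋ = $17,401; SL = ⌊$29,903/2⌋ = $14,951 → take DB $17,401. Book value $17,402.
Year 4 (final): $17,402 − $4,900 = $12,502. Book value $4,900.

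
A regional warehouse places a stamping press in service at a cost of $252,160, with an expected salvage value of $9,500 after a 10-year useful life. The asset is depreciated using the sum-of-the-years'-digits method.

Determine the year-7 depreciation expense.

Depreciable base = $252,160 − $9,500 = $242,660.
Sum of the years' digits = 10+9+8+7+6+5+4+3+2+1 = 55.
Year 1: $242,660 × 10/55 = $44,120. Book value $208,040.
Year 2: $242,660 × 9/55 = $39,708. Book value $168,332.
Year 3: $242,660 × 8/55 = $35,296. Book value $133,036.
Year 4: $242,660 × 7/55 = $30,884. Book value $102,152.
Year 5: $242,660 × 6/55 = $26,472. Book value $75,680.
Year 6: $242,660 × 5/55 = $22,060. Book value $53,620.
Year 7: $242,660 × 4/55 = $17,648. Book value $35,972.

$17,648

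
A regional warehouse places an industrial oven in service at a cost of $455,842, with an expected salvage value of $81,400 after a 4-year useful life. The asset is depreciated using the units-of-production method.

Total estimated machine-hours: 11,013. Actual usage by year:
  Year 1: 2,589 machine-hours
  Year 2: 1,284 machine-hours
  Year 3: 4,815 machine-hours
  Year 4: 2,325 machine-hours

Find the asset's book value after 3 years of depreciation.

$160,450

Depreciable base = $455,842 − $81,400 = $374,442.
Rate = $374,442 / 11,013 machine-hours = $34 per machine-hour.
Year 1: 2,589 × $34 = $88,026. Book value $367,816.
Year 2: 1,284 × $34 = $43,656. Book value $324,160.
Year 3: 4,815 × $34 = $163,710. Book value $160,450.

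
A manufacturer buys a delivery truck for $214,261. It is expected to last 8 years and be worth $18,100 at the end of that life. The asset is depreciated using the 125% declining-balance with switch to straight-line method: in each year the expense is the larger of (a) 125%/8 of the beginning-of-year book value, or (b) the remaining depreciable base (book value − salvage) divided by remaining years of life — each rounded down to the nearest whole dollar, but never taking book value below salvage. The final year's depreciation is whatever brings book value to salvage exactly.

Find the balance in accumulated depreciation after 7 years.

$174,040

Depreciable base = $214,261 − $18,100 = $196,161.
Year 1: DB = ⌊$214,261 × 125%/8⌋ = $33,478; SL = ⌊$196,161/8⌋ = $24,520 → take DB $33,478. Book value $180,783.
Year 2: DB = ⌊$180,783 × 125%/8⌋ = $28,247; SL = ⌊$162,683/7⌋ = $23,240 → take DB $28,247. Book value $152,536.
Year 3: DB = ⌊$152,536 × 125%/8⌋ = $23,833; SL = ⌊$134,436/6⌋ = $22,406 → take DB $23,833. Book value $128,703.
Year 4: DB = ⌊$128,703 × 125%/8⌋ = $20,109; SL = ⌊$110,603/5⌋ = $22,120 → take SL $22,120. Book value $106,583.
Year 5: DB = ⌊$106,583 × 125%/8⌋ = $16,653; SL = ⌊$88,483/4⌋ = $22,120 → take SL $22,120. Book value $84,463.
Year 6: DB = ⌊$84,463 × 125%/8⌋ = $13,197; SL = ⌊$66,363/3⌋ = $22,121 → take SL $22,121. Book value $62,342.
Year 7: DB = ⌊$62,342 × 125%/8⌋ = $9,740; SL = ⌊$44,242/2⌋ = $22,121 → take SL $22,121. Book value $40,221.
Accumulated through year 7 = $214,261 − $40,221 = $174,040.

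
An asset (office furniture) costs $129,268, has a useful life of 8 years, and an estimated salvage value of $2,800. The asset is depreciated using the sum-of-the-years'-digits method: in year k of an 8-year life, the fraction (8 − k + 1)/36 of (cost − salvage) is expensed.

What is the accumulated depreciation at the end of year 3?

$73,773

Depreciable base = $129,268 − $2,800 = $126,468.
Sum of the years' digits = 8+7+6+5+4+3+2+1 = 36.
Year 1: $126,468 × 8/36 = $28,104. Book value $101,164.
Year 2: $126,468 × 7/36 = $24,591. Book value $76,573.
Year 3: $126,468 × 6/36 = $21,078. Book value $55,495.
Accumulated through year 3 = $129,268 − $55,495 = $73,773.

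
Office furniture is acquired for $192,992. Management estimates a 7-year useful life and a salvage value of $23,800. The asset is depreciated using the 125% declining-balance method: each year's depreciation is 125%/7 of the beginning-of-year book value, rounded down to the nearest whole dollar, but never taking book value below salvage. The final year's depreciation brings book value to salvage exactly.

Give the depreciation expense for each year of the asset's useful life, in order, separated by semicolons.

Depreciable base = $192,992 − $23,800 = $169,192.
Year 1: ⌊$192,992 × 125%/7⌋ = $34,462. Book value $158,530.
Year 2: ⌊$158,530 × 125%/7⌋ = $28,308. Book value $130,222.
Year 3: ⌊$130,222 × 125%/7⌋ = $23,253. Book value $106,969.
Year 4: ⌊$106,969 × 125%/7⌋ = $19,101. Book value $87,868.
Year 5: ⌊$87,868 × 125%/7⌋ = $15,690. Book value $72,178.
Year 6: ⌊$72,178 × 125%/7⌋ = $12,888. Book value $59,290.
Year 7 (final): $59,290 − $23,800 = $35,490. Book value $23,800.

$34,462; $28,308; $23,253; $19,101; $15,690; $12,888; $35,490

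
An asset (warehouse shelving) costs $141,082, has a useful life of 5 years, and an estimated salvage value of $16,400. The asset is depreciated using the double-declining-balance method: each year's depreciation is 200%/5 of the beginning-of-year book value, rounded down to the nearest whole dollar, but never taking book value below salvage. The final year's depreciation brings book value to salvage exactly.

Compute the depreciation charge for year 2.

Depreciable base = $141,082 − $16,400 = $124,682.
Year 1: ⌊$141,082 × 200%/5⌋ = $56,432. Book value $84,650.
Year 2: ⌊$84,650 × 200%/5⌋ = $33,860. Book value $50,790.

$33,860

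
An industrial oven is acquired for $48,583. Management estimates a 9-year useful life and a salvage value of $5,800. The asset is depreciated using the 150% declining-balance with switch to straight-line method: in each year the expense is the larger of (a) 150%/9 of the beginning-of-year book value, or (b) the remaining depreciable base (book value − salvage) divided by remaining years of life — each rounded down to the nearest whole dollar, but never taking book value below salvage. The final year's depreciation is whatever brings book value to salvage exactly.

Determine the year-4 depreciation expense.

$4,686

Depreciable base = $48,583 − $5,800 = $42,783.
Year 1: DB = ⌊$48,583 × 150%/9⌋ = $8,097; SL = ⌊$42,783/9⌋ = $4,753 → take DB $8,097. Book value $40,486.
Year 2: DB = ⌊$40,486 × 150%/9⌋ = $6,747; SL = ⌊$34,686/8⌋ = $4,335 → take DB $6,747. Book value $33,739.
Year 3: DB = ⌊$33,739 × 150%/9⌋ = $5,623; SL = ⌊$27,939/7⌋ = $3,991 → take DB $5,623. Book value $28,116.
Year 4: DB = ⌊$28,116 × 150%/9⌋ = $4,686; SL = ⌊$22,316/6⌋ = $3,719 → take DB $4,686. Book value $23,430.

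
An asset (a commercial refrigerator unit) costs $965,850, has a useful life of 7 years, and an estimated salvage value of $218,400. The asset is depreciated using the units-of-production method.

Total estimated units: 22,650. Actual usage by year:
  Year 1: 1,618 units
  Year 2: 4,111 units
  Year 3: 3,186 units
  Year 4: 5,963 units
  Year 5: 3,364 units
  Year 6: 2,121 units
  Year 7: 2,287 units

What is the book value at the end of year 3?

Depreciable base = $965,850 − $218,400 = $747,450.
Rate = $747,450 / 22,650 units = $33 per unit.
Year 1: 1,618 × $33 = $53,394. Book value $912,456.
Year 2: 4,111 × $33 = $135,663. Book value $776,793.
Year 3: 3,186 × $33 = $105,138. Book value $671,655.

$671,655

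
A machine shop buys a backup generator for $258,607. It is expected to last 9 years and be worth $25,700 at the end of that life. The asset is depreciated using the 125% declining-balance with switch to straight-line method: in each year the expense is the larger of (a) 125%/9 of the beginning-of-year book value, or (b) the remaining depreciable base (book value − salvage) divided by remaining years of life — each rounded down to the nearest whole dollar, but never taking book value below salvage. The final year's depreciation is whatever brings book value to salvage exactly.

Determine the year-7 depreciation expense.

$23,238

Depreciable base = $258,607 − $25,700 = $232,907.
Year 1: DB = ⌊$258,607 × 125%/9⌋ = $35,917; SL = ⌊$232,907/9⌋ = $25,878 → take DB $35,917. Book value $222,690.
Year 2: DB = ⌊$222,690 × 125%/9⌋ = $30,929; SL = ⌊$196,990/8⌋ = $24,623 → take DB $30,929. Book value $191,761.
Year 3: DB = ⌊$191,761 × 125%/9⌋ = $26,633; SL = ⌊$166,061/7⌋ = $23,723 → take DB $26,633. Book value $165,128.
Year 4: DB = ⌊$165,128 × 125%/9⌋ = $22,934; SL = ⌊$139,428/6⌋ = $23,238 → take SL $23,238. Book value $141,890.
Year 5: DB = ⌊$141,890 × 125%/9⌋ = $19,706; SL = ⌊$116,190/5⌋ = $23,238 → take SL $23,238. Book value $118,652.
Year 6: DB = ⌊$118,652 × 125%/9⌋ = $16,479; SL = ⌊$92,952/4⌋ = $23,238 → take SL $23,238. Book value $95,414.
Year 7: DB = ⌊$95,414 × 125%/9⌋ = $13,251; SL = ⌊$69,714/3⌋ = $23,238 → take SL $23,238. Book value $72,176.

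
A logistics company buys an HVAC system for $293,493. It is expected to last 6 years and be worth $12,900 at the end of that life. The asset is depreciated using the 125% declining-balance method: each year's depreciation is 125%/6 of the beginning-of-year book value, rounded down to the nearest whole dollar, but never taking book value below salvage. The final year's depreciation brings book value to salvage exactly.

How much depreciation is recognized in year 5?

Depreciable base = $293,493 − $12,900 = $280,593.
Year 1: ⌊$293,493 × 125%/6⌋ = $61,144. Book value $232,349.
Year 2: ⌊$232,349 × 125%/6⌋ = $48,406. Book value $183,943.
Year 3: ⌊$183,943 × 125%/6⌋ = $38,321. Book value $145,622.
Year 4: ⌊$145,622 × 125%/6⌋ = $30,337. Book value $115,285.
Year 5: ⌊$115,285 × 125%/6⌋ = $24,017. Book value $91,268.

$24,017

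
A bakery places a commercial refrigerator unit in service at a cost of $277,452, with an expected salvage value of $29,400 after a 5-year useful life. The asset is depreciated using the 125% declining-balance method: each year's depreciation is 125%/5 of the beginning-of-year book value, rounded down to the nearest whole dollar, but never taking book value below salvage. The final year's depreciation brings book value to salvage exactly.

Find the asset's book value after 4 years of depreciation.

$87,789

Depreciable base = $277,452 − $29,400 = $248,052.
Year 1: ⌊$277,452 × 125%/5⌋ = $69,363. Book value $208,089.
Year 2: ⌊$208,089 × 125%/5⌋ = $52,022. Book value $156,067.
Year 3: ⌊$156,067 × 125%/5⌋ = $39,016. Book value $117,051.
Year 4: ⌊$117,051 × 125%/5⌋ = $29,262. Book value $87,789.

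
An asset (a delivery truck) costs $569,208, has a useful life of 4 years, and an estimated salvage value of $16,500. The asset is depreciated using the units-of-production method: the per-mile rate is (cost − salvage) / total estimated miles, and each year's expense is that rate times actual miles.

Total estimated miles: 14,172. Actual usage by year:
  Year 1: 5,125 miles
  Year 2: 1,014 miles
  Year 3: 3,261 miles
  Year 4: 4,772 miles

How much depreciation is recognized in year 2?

Depreciable base = $569,208 − $16,500 = $552,708.
Rate = $552,708 / 14,172 miles = $39 per mile.
Year 1: 5,125 × $39 = $199,875. Book value $369,333.
Year 2: 1,014 × $39 = $39,546. Book value $329,787.

$39,546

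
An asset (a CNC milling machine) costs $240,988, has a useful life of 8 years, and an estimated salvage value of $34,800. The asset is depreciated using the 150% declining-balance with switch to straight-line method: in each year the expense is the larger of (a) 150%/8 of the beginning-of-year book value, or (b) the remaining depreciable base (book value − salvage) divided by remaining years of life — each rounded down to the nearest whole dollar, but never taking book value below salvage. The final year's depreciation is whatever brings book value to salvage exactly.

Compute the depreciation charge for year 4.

Depreciable base = $240,988 − $34,800 = $206,188.
Year 1: DB = ⌊$240,988 × 150%/8⌋ = $45,185; SL = ⌊$206,188/8⌋ = $25,773 → take DB $45,185. Book value $195,803.
Year 2: DB = ⌊$195,803 × 150%/8⌋ = $36,713; SL = ⌊$161,003/7⌋ = $23,000 → take DB $36,713. Book value $159,090.
Year 3: DB = ⌊$159,090 × 150%/8⌋ = $29,829; SL = ⌊$124,290/6⌋ = $20,715 → take DB $29,829. Book value $129,261.
Year 4: DB = ⌊$129,261 × 150%/8⌋ = $24,236; SL = ⌊$94,461/5⌋ = $18,892 → take DB $24,236. Book value $105,025.

$24,236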